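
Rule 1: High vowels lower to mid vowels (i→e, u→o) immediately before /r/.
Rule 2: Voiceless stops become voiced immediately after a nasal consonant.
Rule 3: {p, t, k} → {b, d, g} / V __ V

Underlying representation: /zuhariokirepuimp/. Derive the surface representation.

zuhariogerebuimb

Rule 1 (pre-rhotic lowering): /i/ is a high vowel immediately before /r/, so it lowers to [e]. /zuhariokirepuimp/ → zuhariokerepuimp.
Rule 2 (post-nasal voicing): /p/ is a voiceless stop immediately after the nasal /m/, so it voices to [b]. /zuhariokerepuimp/ → zuhariokerepuimb.
Rule 3 (intervocalic voicing): /k/ is a voiceless stop between vowels /o/ and /e/, so it voices to [g]. /p/ is a voiceless stop between vowels /e/ and /u/, so it voices to [b]. /zuhariokerepuimb/ → zuhariogerebuimb.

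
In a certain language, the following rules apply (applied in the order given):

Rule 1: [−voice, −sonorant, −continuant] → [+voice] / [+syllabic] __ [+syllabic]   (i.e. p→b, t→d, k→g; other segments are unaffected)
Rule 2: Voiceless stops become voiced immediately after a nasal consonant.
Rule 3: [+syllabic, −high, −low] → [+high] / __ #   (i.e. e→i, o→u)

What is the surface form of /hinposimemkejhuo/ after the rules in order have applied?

hinbosimemgejhuu

Rule 1 (intervocalic voicing): no segment meets the environment; /hinposimemkejhuo/ is unchanged.
Rule 2 (post-nasal voicing): /p/ is a voiceless stop immediately after the nasal /n/, so it voices to [b]. /k/ is a voiceless stop immediately after the nasal /m/, so it voices to [g]. /hinposimemkejhuo/ → hinbosimemgejhuo.
Rule 3 (final vowel raising): /o/ is a mid vowel in word-final position, so it raises to [u]. /hinbosimemgejhuo/ → hinbosimemgejhuu.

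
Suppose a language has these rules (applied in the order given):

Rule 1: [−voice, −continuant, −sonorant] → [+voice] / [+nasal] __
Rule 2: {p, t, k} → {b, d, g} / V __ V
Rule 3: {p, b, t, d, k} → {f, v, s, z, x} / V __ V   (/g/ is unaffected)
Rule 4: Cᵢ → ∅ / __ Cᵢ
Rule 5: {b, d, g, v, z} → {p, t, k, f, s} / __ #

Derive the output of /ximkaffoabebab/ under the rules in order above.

Rule 1 (post-nasal voicing): /k/ is a voiceless stop immediately after the nasal /m/, so it voices to [g]. /ximkaffoabebab/ → ximgaffoabebab.
Rule 2 (intervocalic voicing): no segment meets the environment; /ximgaffoabebab/ is unchanged.
Rule 3 (intervocalic spirantization): /b/ is a stop between vowels /a/ and /e/, so it spirantizes to the fricative [v]. /b/ is a stop between vowels /e/ and /a/, so it spirantizes to the fricative [v]. /ximgaffoabebab/ → ximgaffoavevab.
Rule 4 (degemination): /ff/ is a geminate; the first /f/ deletes. /ximgaffoavevab/ → ximgafoavevab.
Rule 5 (final devoicing): /b/ is a voiced obstruent in word-final position, so it devoices to [p]. /ximgafoavevab/ → ximgafoavevap.

ximgafoavevap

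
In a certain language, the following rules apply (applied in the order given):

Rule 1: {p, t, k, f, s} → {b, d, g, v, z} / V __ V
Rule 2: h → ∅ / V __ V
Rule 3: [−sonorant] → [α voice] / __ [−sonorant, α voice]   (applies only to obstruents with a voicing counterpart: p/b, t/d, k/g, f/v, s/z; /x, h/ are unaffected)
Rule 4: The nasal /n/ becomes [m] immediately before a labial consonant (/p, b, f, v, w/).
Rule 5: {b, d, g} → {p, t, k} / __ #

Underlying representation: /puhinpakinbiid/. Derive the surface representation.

Rule 1 (intervocalic voicing): /k/ is a voiceless obstruent between vowels /a/ and /i/, so it voices to [g]. /puhinpakinbiid/ → puhinpaginbiid.
Rule 2 (intervocalic h-deletion): /h/ occurs between vowels /u/ and /i/, so it deletes. /puhinpaginbiid/ → puinpaginbiid.
Rule 3 (regressive voicing assimilation): no segment meets the environment; /puinpaginbiid/ is unchanged.
Rule 4 (nasal place assimilation): /n/ precedes the labial consonant /p/, so it assimilates in place to [m]. /n/ precedes the labial consonant /b/, so it assimilates in place to [m]. /puinpaginbiid/ → puimpagimbiid.
Rule 5 (final devoicing): /d/ is a voiced stop in word-final position, so it devoices to [t]. /puimpagimbiid/ → puimpagimbiit.

puimpagimbiit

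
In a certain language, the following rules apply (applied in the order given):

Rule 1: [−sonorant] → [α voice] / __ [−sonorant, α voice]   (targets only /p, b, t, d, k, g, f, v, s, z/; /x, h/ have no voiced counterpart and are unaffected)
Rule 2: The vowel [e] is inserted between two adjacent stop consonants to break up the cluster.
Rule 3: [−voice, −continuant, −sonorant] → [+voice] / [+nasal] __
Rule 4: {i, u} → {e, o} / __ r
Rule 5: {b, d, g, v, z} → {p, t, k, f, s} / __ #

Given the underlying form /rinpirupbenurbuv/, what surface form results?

rinberubebenorbuf

Rule 1 (regressive voicing assimilation): /p/ precedes the voiced obstruent /b/, so it voices to [b] by assimilation. /rinpirupbenurbuv/ → rinpirubbenurbuv.
Rule 2 (stop-cluster e-epenthesis): /b/ and /b/ form a stop–stop cluster, so [e] is inserted between them. /rinpirubbenurbuv/ → rinpirubebenurbuv.
Rule 3 (post-nasal voicing): /p/ is a voiceless stop immediately after the nasal /n/, so it voices to [b]. /rinpirubebenurbuv/ → rinbirubebenurbuv.
Rule 4 (pre-rhotic lowering): /i/ is a high vowel immediately before /r/, so it lowers to [e]. /u/ is a high vowel immediately before /r/, so it lowers to [o]. /rinbirubebenurbuv/ → rinberubebenorbuv.
Rule 5 (final devoicing): /v/ is a voiced obstruent in word-final position, so it devoices to [f]. /rinberubebenorbuv/ → rinberubebenorbuf.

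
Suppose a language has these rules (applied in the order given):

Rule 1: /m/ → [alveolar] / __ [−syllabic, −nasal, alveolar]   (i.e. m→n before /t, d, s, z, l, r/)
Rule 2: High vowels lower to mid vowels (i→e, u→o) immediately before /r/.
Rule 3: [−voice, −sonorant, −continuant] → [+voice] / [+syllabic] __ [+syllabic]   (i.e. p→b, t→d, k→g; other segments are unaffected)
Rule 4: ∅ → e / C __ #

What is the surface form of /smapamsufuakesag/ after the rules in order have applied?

Rule 1 (nasal place assimilation): /m/ precedes the alveolar consonant /s/, so it assimilates in place to [n]. /smapamsufuakesag/ → smapansufuakesag.
Rule 2 (pre-rhotic lowering): no segment meets the environment; /smapansufuakesag/ is unchanged.
Rule 3 (intervocalic voicing): /p/ is a voiceless stop between vowels /a/ and /a/, so it voices to [b]. /k/ is a voiceless stop between vowels /a/ and /e/, so it voices to [g]. /smapansufuakesag/ → smabansufuagesag.
Rule 4 (final e-epenthesis): the form ends in the consonant /g/, so [e] is inserted word-finally. /smabansufuagesag/ → smabansufuagesage.

smabansufuagesage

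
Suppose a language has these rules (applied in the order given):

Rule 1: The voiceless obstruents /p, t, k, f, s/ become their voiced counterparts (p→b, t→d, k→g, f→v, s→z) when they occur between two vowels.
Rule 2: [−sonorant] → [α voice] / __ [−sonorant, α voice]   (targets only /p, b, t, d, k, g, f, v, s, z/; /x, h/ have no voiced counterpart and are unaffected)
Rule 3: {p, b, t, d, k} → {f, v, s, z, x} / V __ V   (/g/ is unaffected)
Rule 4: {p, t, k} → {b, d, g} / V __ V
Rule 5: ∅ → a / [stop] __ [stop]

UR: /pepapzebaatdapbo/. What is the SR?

Rule 1 (intervocalic voicing): /p/ is a voiceless obstruent between vowels /e/ and /a/, so it voices to [b]. /pepapzebaatdapbo/ → pebapzebaatdapbo.
Rule 2 (regressive voicing assimilation): /p/ precedes the voiced obstruent /z/, so it voices to [b] by assimilation. /t/ precedes the voiced obstruent /d/, so it voices to [d] by assimilation. /p/ precedes the voiced obstruent /b/, so it voices to [b] by assimilation. /pebapzebaatdapbo/ → pebabzebaaddabbo.
Rule 3 (intervocalic spirantization): /b/ is a stop between vowels /e/ and /a/, so it spirantizes to the fricative [v]. /b/ is a stop between vowels /e/ and /a/, so it spirantizes to the fricative [v]. /pebabzebaaddabbo/ → pevabzevaaddabbo.
Rule 4 (intervocalic voicing): no segment meets the environment; /pevabzevaaddabbo/ is unchanged.
Rule 5 (stop-cluster a-epenthesis): /d/ and /d/ form a stop–stop cluster, so [a] is inserted between them. /b/ and /b/ form a stop–stop cluster, so [a] is inserted between them. /pevabzevaaddabbo/ → pevabzevaadadababo.

pevabzevaadadababo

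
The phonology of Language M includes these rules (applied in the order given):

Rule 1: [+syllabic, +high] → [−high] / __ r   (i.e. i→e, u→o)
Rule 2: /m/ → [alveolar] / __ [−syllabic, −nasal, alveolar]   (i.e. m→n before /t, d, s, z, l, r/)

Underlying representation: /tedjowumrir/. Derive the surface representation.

tedjowunrer

Rule 1 (pre-rhotic lowering): /i/ is a high vowel immediately before /r/, so it lowers to [e]. /tedjowumrir/ → tedjowumrer.
Rule 2 (nasal place assimilation): /m/ precedes the alveolar consonant /r/, so it assimilates in place to [n]. /tedjowumrer/ → tedjowunrer.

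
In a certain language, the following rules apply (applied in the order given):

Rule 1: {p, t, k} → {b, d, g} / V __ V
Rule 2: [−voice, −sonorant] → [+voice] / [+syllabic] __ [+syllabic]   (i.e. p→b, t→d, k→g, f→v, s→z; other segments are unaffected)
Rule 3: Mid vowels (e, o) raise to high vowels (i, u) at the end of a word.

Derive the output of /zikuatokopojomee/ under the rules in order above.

Rule 1 (intervocalic voicing): /k/ is a voiceless stop between vowels /i/ and /u/, so it voices to [g]. /t/ is a voiceless stop between vowels /a/ and /o/, so it voices to [d]. /k/ is a voiceless stop between vowels /o/ and /o/, so it voices to [g]. /p/ is a voiceless stop between vowels /o/ and /o/, so it voices to [b]. /zikuatokopojomee/ → ziguadogobojomee.
Rule 2 (intervocalic voicing): no segment meets the environment; /ziguadogobojomee/ is unchanged.
Rule 3 (final vowel raising): /e/ is a mid vowel in word-final position, so it raises to [i]. /ziguadogobojomee/ → ziguadogobojomei.

ziguadogobojomei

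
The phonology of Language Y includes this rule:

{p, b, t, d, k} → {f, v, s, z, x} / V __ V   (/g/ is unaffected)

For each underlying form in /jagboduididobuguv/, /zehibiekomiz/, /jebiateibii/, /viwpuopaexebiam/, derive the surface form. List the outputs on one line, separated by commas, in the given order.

jagbozuizizovuguv, zehiviexomiz, jeviaseivii, viwpuofaexeviam

/jagboduididobuguv/: /d/ is a stop between vowels /o/ and /u/, so it spirantizes to the fricative [z]. /d/ is a stop between vowels /i/ and /i/, so it spirantizes to the fricative [z]. /d/ is a stop between vowels /i/ and /o/, so it spirantizes to the fricative [z]. /b/ is a stop between vowels /o/ and /u/, so it spirantizes to the fricative [v]. → [jagbozuizizovuguv].
/zehibiekomiz/: /b/ is a stop between vowels /i/ and /i/, so it spirantizes to the fricative [v]. /k/ is a stop between vowels /e/ and /o/, so it spirantizes to the fricative [x]. → [zehiviexomiz].
/jebiateibii/: /b/ is a stop between vowels /e/ and /i/, so it spirantizes to the fricative [v]. /t/ is a stop between vowels /a/ and /e/, so it spirantizes to the fricative [s]. /b/ is a stop between vowels /i/ and /i/, so it spirantizes to the fricative [v]. → [jeviaseivii].
/viwpuopaexebiam/: /p/ is a stop between vowels /o/ and /a/, so it spirantizes to the fricative [f]. /b/ is a stop between vowels /e/ and /i/, so it spirantizes to the fricative [v]. → [viwpuofaexeviam].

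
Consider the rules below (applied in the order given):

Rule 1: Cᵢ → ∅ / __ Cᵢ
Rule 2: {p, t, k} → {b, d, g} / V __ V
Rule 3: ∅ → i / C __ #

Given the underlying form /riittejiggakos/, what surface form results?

Rule 1 (degemination): /tt/ is a geminate; the first /t/ deletes. /gg/ is a geminate; the first /g/ deletes. /riittejiggakos/ → riitejigakos.
Rule 2 (intervocalic voicing): /t/ is a voiceless stop between vowels /i/ and /e/, so it voices to [d]. /k/ is a voiceless stop between vowels /a/ and /o/, so it voices to [g]. /riitejigakos/ → riidejigagos.
Rule 3 (final i-epenthesis): the form ends in the consonant /s/, so [i] is inserted word-finally. /riidejigagos/ → riidejigagosi.

riidejigagosi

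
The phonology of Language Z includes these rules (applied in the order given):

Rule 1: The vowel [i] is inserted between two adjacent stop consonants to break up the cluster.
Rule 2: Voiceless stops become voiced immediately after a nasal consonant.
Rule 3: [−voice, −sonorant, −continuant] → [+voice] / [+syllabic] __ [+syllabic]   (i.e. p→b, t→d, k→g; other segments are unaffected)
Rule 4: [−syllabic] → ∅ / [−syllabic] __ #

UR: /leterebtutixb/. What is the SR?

Rule 1 (stop-cluster i-epenthesis): /b/ and /t/ form a stop–stop cluster, so [i] is inserted between them. /leterebtutixb/ → leterebitutixb.
Rule 2 (post-nasal voicing): no segment meets the environment; /leterebitutixb/ is unchanged.
Rule 3 (intervocalic voicing): /t/ is a voiceless stop between vowels /e/ and /e/, so it voices to [d]. /t/ is a voiceless stop between vowels /i/ and /u/, so it voices to [d]. /t/ is a voiceless stop between vowels /u/ and /i/, so it voices to [d]. /leterebitutixb/ → lederebidudixb.
Rule 4 (final cluster simplification): /b/ is the second consonant of a word-final cluster /xb/, so it deletes. /lederebidudixb/ → lederebidudix.

lederebidudix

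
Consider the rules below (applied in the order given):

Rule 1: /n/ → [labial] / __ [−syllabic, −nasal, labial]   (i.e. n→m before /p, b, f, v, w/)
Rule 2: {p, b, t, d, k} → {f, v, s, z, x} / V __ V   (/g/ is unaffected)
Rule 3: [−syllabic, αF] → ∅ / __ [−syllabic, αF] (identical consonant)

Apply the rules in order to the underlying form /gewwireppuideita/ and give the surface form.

gewirepuizeisa

Rule 1 (nasal place assimilation): no segment meets the environment; /gewwireppuideita/ is unchanged.
Rule 2 (intervocalic spirantization): /d/ is a stop between vowels /i/ and /e/, so it spirantizes to the fricative [z]. /t/ is a stop between vowels /i/ and /a/, so it spirantizes to the fricative [s]. /gewwireppuideita/ → gewwireppuizeisa.
Rule 3 (degemination): /ww/ is a geminate; the first /w/ deletes. /pp/ is a geminate; the first /p/ deletes. /gewwireppuizeisa/ → gewirepuizeisa.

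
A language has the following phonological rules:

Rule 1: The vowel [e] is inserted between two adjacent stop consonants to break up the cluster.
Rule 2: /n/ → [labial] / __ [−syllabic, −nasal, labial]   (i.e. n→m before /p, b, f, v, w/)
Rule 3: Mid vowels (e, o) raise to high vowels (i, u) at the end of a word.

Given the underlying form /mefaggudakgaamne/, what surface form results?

Rule 1 (stop-cluster e-epenthesis): /g/ and /g/ form a stop–stop cluster, so [e] is inserted between them. /k/ and /g/ form a stop–stop cluster, so [e] is inserted between them. /mefaggudakgaamne/ → mefagegudakegaamne.
Rule 2 (nasal place assimilation): no segment meets the environment; /mefagegudakegaamne/ is unchanged.
Rule 3 (final vowel raising): /e/ is a mid vowel in word-final position, so it raises to [i]. /mefagegudakegaamne/ → mefagegudakegaamni.

mefagegudakegaamni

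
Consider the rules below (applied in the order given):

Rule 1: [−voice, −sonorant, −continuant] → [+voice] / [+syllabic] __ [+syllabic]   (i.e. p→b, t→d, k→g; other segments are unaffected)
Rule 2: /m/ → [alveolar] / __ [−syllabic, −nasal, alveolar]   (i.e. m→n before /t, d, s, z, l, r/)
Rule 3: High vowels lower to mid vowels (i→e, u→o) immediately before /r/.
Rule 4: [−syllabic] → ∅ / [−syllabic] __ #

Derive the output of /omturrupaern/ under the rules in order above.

Rule 1 (intervocalic voicing): /p/ is a voiceless stop between vowels /u/ and /a/, so it voices to [b]. /omturrupaern/ → omturrubaern.
Rule 2 (nasal place assimilation): /m/ precedes the alveolar consonant /t/, so it assimilates in place to [n]. /omturrubaern/ → onturrubaern.
Rule 3 (pre-rhotic lowering): /u/ is a high vowel immediately before /r/, so it lowers to [o]. /onturrubaern/ → ontorrubaern.
Rule 4 (final cluster simplification): /n/ is the second consonant of a word-final cluster /rn/, so it deletes. /ontorrubaern/ → ontorrubaer.

ontorrubaer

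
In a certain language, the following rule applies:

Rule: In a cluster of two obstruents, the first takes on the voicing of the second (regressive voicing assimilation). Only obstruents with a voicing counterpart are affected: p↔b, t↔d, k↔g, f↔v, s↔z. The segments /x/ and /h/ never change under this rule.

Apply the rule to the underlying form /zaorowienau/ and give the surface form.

No segment of /zaorowienau/ meets the structural description of the rule, so the form surfaces unchanged.

zaorowienau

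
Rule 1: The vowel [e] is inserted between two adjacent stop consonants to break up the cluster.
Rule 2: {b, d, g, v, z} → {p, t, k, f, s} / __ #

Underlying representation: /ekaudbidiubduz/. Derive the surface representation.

Rule 1 (stop-cluster e-epenthesis): /d/ and /b/ form a stop–stop cluster, so [e] is inserted between them. /b/ and /d/ form a stop–stop cluster, so [e] is inserted between them. /ekaudbidiubduz/ → ekaudebidiubeduz.
Rule 2 (final devoicing): /z/ is a voiced obstruent in word-final position, so it devoices to [s]. /ekaudebidiubeduz/ → ekaudebidiubedus.

ekaudebidiubedus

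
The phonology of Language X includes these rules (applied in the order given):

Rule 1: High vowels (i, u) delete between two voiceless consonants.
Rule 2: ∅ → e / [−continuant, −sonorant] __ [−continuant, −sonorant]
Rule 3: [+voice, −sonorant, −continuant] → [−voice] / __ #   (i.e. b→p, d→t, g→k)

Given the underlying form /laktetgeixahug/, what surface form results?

Rule 1 (high vowel syncope): no segment meets the environment; /laktetgeixahug/ is unchanged.
Rule 2 (stop-cluster e-epenthesis): /k/ and /t/ form a stop–stop cluster, so [e] is inserted between them. /t/ and /g/ form a stop–stop cluster, so [e] is inserted between them. /laktetgeixahug/ → laketetegeixahug.
Rule 3 (final devoicing): /g/ is a voiced stop in word-final position, so it devoices to [k]. /laketetegeixahug/ → laketetegeixahuk.

laketetegeixahuk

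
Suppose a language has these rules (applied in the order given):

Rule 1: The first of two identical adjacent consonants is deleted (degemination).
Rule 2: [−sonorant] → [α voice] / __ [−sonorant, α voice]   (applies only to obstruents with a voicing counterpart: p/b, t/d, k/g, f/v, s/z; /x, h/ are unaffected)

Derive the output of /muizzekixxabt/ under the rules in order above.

muizekixapt

Rule 1 (degemination): /zz/ is a geminate; the first /z/ deletes. /xx/ is a geminate; the first /x/ deletes. /muizzekixxabt/ → muizekixabt.
Rule 2 (regressive voicing assimilation): /b/ precedes the voiceless obstruent /t/, so it devoices to [p] by assimilation. /muizekixabt/ → muizekixapt.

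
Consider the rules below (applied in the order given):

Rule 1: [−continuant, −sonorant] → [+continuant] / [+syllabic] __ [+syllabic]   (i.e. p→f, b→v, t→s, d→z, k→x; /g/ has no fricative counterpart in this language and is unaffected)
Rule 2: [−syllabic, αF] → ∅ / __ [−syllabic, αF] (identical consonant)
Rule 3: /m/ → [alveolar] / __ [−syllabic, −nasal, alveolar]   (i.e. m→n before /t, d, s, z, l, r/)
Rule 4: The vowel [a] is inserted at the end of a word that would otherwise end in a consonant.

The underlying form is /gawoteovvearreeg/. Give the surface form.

Rule 1 (intervocalic spirantization): /t/ is a stop between vowels /o/ and /e/, so it spirantizes to the fricative [s]. /gawoteovvearreeg/ → gawoseovvearreeg.
Rule 2 (degemination): /vv/ is a geminate; the first /v/ deletes. /rr/ is a geminate; the first /r/ deletes. /gawoseovvearreeg/ → gawoseoveareeg.
Rule 3 (nasal place assimilation): no segment meets the environment; /gawoseoveareeg/ is unchanged.
Rule 4 (final a-epenthesis): the form ends in the consonant /g/, so [a] is inserted word-finally. /gawoseoveareeg/ → gawoseoveareega.

gawoseoveareega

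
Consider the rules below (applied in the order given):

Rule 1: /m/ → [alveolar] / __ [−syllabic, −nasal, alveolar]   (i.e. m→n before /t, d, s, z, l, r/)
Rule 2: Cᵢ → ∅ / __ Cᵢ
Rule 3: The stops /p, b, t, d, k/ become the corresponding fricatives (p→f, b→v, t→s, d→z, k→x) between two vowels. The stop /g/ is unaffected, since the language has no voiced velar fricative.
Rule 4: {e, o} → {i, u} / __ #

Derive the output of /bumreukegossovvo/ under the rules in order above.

Rule 1 (nasal place assimilation): /m/ precedes the alveolar consonant /r/, so it assimilates in place to [n]. /bumreukegossovvo/ → bunreukegossovvo.
Rule 2 (degemination): /ss/ is a geminate; the first /s/ deletes. /vv/ is a geminate; the first /v/ deletes. /bunreukegossovvo/ → bunreukegosovo.
Rule 3 (intervocalic spirantization): /k/ is a stop between vowels /u/ and /e/, so it spirantizes to the fricative [x]. /bunreukegosovo/ → bunreuxegosovo.
Rule 4 (final vowel raising): /o/ is a mid vowel in word-final position, so it raises to [u]. /bunreuxegosovo/ → bunreuxegosovu.

bunreuxegosovu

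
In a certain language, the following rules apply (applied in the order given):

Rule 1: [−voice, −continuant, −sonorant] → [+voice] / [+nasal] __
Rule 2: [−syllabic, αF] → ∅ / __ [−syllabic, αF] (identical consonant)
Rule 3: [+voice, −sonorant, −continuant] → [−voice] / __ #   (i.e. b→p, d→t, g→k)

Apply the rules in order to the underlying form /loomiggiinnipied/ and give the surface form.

loomigiinipiet

Rule 1 (post-nasal voicing): no segment meets the environment; /loomiggiinnipied/ is unchanged.
Rule 2 (degemination): /gg/ is a geminate; the first /g/ deletes. /nn/ is a geminate; the first /n/ deletes. /loomiggiinnipied/ → loomigiinipied.
Rule 3 (final devoicing): /d/ is a voiced stop in word-final position, so it devoices to [t]. /loomigiinipied/ → loomigiinipiet.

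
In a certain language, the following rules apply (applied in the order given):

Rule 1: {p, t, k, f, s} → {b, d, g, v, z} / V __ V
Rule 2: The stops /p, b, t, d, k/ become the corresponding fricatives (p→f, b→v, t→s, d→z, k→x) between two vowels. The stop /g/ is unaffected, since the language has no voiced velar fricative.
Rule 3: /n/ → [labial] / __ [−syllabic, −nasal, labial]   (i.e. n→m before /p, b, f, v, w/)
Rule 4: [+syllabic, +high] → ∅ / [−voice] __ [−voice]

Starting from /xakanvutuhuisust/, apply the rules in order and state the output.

xagamvuzuhuizust

Rule 1 (intervocalic voicing): /k/ is a voiceless obstruent between vowels /a/ and /a/, so it voices to [g]. /t/ is a voiceless obstruent between vowels /u/ and /u/, so it voices to [d]. /s/ is a voiceless obstruent between vowels /i/ and /u/, so it voices to [z]. /xakanvutuhuisust/ → xaganvuduhuizust.
Rule 2 (intervocalic spirantization): /d/ is a stop between vowels /u/ and /u/, so it spirantizes to the fricative [z]. /xaganvuduhuizust/ → xaganvuzuhuizust.
Rule 3 (nasal place assimilation): /n/ precedes the labial consonant /v/, so it assimilates in place to [m]. /xaganvuzuhuizust/ → xagamvuzuhuizust.
Rule 4 (high vowel syncope): no segment meets the environment; /xagamvuzuhuizust/ is unchanged.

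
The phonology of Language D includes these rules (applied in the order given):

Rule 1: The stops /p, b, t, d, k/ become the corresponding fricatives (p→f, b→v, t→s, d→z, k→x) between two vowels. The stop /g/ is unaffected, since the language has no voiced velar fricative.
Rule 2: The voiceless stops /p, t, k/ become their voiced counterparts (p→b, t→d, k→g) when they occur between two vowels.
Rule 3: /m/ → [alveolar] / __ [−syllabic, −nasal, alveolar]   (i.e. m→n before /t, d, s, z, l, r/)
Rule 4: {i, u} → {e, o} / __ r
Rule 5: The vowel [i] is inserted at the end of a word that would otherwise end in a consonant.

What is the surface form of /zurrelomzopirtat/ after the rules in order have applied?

Rule 1 (intervocalic spirantization): /p/ is a stop between vowels /o/ and /i/, so it spirantizes to the fricative [f]. /zurrelomzopirtat/ → zurrelomzofirtat.
Rule 2 (intervocalic voicing): no segment meets the environment; /zurrelomzofirtat/ is unchanged.
Rule 3 (nasal place assimilation): /m/ precedes the alveolar consonant /z/, so it assimilates in place to [n]. /zurrelomzofirtat/ → zurrelonzofirtat.
Rule 4 (pre-rhotic lowering): /u/ is a high vowel immediately before /r/, so it lowers to [o]. /i/ is a high vowel immediately before /r/, so it lowers to [e]. /zurrelonzofirtat/ → zorrelonzofertat.
Rule 5 (final i-epenthesis): the form ends in the consonant /t/, so [i] is inserted word-finally. /zorrelonzofertat/ → zorrelonzofertati.

zorrelonzofertati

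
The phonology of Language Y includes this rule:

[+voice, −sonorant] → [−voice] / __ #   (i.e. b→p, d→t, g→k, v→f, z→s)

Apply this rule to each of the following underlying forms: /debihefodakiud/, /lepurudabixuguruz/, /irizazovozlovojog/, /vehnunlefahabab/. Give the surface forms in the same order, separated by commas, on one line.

/debihefodakiud/: /d/ is a voiced obstruent in word-final position, so it devoices to [t]. → [debihefodakiut].
/lepurudabixuguruz/: /z/ is a voiced obstruent in word-final position, so it devoices to [s]. → [lepurudabixugurus].
/irizazovozlovojog/: /g/ is a voiced obstruent in word-final position, so it devoices to [k]. → [irizazovozlovojok].
/vehnunlefahabab/: /b/ is a voiced obstruent in word-final position, so it devoices to [p]. → [vehnunlefahabap].

debihefodakiut, lepurudabixugurus, irizazovozlovojok, vehnunlefahabap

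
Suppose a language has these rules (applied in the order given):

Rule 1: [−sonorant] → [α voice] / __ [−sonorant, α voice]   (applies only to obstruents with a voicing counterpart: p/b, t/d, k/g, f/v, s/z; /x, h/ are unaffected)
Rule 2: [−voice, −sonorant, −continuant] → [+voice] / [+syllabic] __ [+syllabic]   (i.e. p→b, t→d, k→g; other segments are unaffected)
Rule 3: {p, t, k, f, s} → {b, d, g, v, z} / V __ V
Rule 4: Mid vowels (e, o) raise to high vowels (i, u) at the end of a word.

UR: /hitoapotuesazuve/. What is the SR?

Rule 1 (regressive voicing assimilation): no segment meets the environment; /hitoapotuesazuve/ is unchanged.
Rule 2 (intervocalic voicing): /t/ is a voiceless stop between vowels /i/ and /o/, so it voices to [d]. /p/ is a voiceless stop between vowels /a/ and /o/, so it voices to [b]. /t/ is a voiceless stop between vowels /o/ and /u/, so it voices to [d]. /hitoapotuesazuve/ → hidoaboduesazuve.
Rule 3 (intervocalic voicing): /s/ is a voiceless obstruent between vowels /e/ and /a/, so it voices to [z]. /hidoaboduesazuve/ → hidoaboduezazuve.
Rule 4 (final vowel raising): /e/ is a mid vowel in word-final position, so it raises to [i]. /hidoaboduezazuve/ → hidoaboduezazuvi.

hidoaboduezazuvi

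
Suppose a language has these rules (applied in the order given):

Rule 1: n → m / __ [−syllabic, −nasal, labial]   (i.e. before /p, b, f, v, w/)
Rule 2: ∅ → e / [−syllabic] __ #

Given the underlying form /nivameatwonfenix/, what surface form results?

nivameatwomfenixe

Rule 1 (nasal place assimilation): /n/ precedes the labial consonant /f/, so it assimilates in place to [m]. /nivameatwonfenix/ → nivameatwomfenix.
Rule 2 (final e-epenthesis): the form ends in the consonant /x/, so [e] is inserted word-finally. /nivameatwomfenix/ → nivameatwomfenixe.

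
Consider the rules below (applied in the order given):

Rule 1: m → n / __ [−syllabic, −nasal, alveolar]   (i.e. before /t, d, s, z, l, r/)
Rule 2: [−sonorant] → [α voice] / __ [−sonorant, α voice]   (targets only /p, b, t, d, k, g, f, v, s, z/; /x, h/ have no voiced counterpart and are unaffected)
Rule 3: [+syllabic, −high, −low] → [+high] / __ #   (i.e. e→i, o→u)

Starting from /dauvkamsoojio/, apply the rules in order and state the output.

Rule 1 (nasal place assimilation): /m/ precedes the alveolar consonant /s/, so it assimilates in place to [n]. /dauvkamsoojio/ → dauvkansoojio.
Rule 2 (regressive voicing assimilation): /v/ precedes the voiceless obstruent /k/, so it devoices to [f] by assimilation. /dauvkansoojio/ → daufkansoojio.
Rule 3 (final vowel raising): /o/ is a mid vowel in word-final position, so it raises to [u]. /daufkansoojio/ → daufkansoojiu.

daufkansoojiu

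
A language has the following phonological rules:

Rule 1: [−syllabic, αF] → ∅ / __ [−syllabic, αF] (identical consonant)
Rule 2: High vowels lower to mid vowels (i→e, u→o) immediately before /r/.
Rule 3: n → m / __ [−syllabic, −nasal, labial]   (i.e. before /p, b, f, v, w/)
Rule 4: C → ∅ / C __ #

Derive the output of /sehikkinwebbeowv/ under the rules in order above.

sehikimwebeow

Rule 1 (degemination): /kk/ is a geminate; the first /k/ deletes. /bb/ is a geminate; the first /b/ deletes. /sehikkinwebbeowv/ → sehikinwebeowv.
Rule 2 (pre-rhotic lowering): no segment meets the environment; /sehikinwebeowv/ is unchanged.
Rule 3 (nasal place assimilation): /n/ precedes the labial consonant /w/, so it assimilates in place to [m]. /sehikinwebeowv/ → sehikimwebeowv.
Rule 4 (final cluster simplification): /v/ is the second consonant of a word-final cluster /wv/, so it deletes. /sehikimwebeowv/ → sehikimwebeow.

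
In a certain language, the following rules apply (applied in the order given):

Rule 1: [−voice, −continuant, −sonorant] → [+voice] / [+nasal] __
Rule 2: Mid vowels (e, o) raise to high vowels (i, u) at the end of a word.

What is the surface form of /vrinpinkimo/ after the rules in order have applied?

Rule 1 (post-nasal voicing): /p/ is a voiceless stop immediately after the nasal /n/, so it voices to [b]. /k/ is a voiceless stop immediately after the nasal /n/, so it voices to [g]. /vrinpinkimo/ → vrinbingimo.
Rule 2 (final vowel raising): /o/ is a mid vowel in word-final position, so it raises to [u]. /vrinbingimo/ → vrinbingimu.

vrinbingimu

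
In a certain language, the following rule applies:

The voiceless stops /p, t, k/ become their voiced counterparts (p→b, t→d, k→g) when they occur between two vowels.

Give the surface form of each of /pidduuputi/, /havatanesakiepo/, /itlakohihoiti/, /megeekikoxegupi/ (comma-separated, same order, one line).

pidduubudi, havadanesagiebo, itlagohihoidi, megeegigoxegubi

/pidduuputi/: /p/ is a voiceless stop between vowels /u/ and /u/, so it voices to [b]. /t/ is a voiceless stop between vowels /u/ and /i/, so it voices to [d]. → [pidduubudi].
/havatanesakiepo/: /t/ is a voiceless stop between vowels /a/ and /a/, so it voices to [d]. /k/ is a voiceless stop between vowels /a/ and /i/, so it voices to [g]. /p/ is a voiceless stop between vowels /e/ and /o/, so it voices to [b]. → [havadanesagiebo].
/itlakohihoiti/: /k/ is a voiceless stop between vowels /a/ and /o/, so it voices to [g]. /t/ is a voiceless stop between vowels /i/ and /i/, so it voices to [d]. → [itlagohihoidi].
/megeekikoxegupi/: /k/ is a voiceless stop between vowels /e/ and /i/, so it voices to [g]. /k/ is a voiceless stop between vowels /i/ and /o/, so it voices to [g]. /p/ is a voiceless stop between vowels /u/ and /i/, so it voices to [b]. → [megeegigoxegubi].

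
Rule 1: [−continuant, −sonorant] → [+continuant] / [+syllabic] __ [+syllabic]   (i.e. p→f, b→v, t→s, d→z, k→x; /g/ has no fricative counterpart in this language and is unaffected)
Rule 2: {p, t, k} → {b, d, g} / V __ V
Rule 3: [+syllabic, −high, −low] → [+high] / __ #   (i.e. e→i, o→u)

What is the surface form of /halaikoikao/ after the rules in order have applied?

Rule 1 (intervocalic spirantization): /k/ is a stop between vowels /i/ and /o/, so it spirantizes to the fricative [x]. /k/ is a stop between vowels /i/ and /a/, so it spirantizes to the fricative [x]. /halaikoikao/ → halaixoixao.
Rule 2 (intervocalic voicing): no segment meets the environment; /halaixoixao/ is unchanged.
Rule 3 (final vowel raising): /o/ is a mid vowel in word-final position, so it raises to [u]. /halaixoixao/ → halaixoixau.

halaixoixau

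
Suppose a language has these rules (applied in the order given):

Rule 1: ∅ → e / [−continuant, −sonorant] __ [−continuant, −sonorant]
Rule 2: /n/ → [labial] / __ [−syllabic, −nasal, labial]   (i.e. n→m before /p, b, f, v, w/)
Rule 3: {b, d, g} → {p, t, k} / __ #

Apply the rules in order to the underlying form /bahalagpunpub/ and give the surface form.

Rule 1 (stop-cluster e-epenthesis): /g/ and /p/ form a stop–stop cluster, so [e] is inserted between them. /bahalagpunpub/ → bahalagepunpub.
Rule 2 (nasal place assimilation): /n/ precedes the labial consonant /p/, so it assimilates in place to [m]. /bahalagepunpub/ → bahalagepumpub.
Rule 3 (final devoicing): /b/ is a voiced stop in word-final position, so it devoices to [p]. /bahalagepumpub/ → bahalagepumpup.

bahalagepumpup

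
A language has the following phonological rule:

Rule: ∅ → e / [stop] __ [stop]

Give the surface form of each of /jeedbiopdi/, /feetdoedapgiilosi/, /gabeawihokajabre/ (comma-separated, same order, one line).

/jeedbiopdi/: /d/ and /b/ form a stop–stop cluster, so [e] is inserted between them. /p/ and /d/ form a stop–stop cluster, so [e] is inserted between them. → [jeedebiopedi].
/feetdoedapgiilosi/: /t/ and /d/ form a stop–stop cluster, so [e] is inserted between them. /p/ and /g/ form a stop–stop cluster, so [e] is inserted between them. → [feetedoedapegiilosi].
/gabeawihokajabre/: the rule's environment is not met; surfaces unchanged as [gabeawihokajabre].

jeedebiopedi, feetedoedapegiilosi, gabeawihokajabre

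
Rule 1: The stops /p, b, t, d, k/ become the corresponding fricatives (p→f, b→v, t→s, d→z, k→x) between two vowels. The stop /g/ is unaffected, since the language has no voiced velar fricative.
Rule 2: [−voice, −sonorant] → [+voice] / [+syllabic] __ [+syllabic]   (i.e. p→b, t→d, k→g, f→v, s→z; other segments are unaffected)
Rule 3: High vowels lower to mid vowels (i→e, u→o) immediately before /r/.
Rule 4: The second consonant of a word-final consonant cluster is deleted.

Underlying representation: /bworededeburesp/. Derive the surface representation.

bworezezevores

Rule 1 (intervocalic spirantization): /d/ is a stop between vowels /e/ and /e/, so it spirantizes to the fricative [z]. /d/ is a stop between vowels /e/ and /e/, so it spirantizes to the fricative [z]. /b/ is a stop between vowels /e/ and /u/, so it spirantizes to the fricative [v]. /bworededeburesp/ → bworezezevuresp.
Rule 2 (intervocalic voicing): no segment meets the environment; /bworezezevuresp/ is unchanged.
Rule 3 (pre-rhotic lowering): /u/ is a high vowel immediately before /r/, so it lowers to [o]. /bworezezevuresp/ → bworezezevoresp.
Rule 4 (final cluster simplification): /p/ is the second consonant of a word-final cluster /sp/, so it deletes. /bworezezevoresp/ → bworezezevores.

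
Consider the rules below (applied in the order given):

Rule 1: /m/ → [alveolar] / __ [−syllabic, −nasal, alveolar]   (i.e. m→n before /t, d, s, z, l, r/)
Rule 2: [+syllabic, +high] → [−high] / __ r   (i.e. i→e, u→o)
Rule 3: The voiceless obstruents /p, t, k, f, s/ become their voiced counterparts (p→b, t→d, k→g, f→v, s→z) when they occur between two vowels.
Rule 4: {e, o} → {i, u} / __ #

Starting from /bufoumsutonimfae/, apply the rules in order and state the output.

Rule 1 (nasal place assimilation): /m/ precedes the alveolar consonant /s/, so it assimilates in place to [n]. /bufoumsutonimfae/ → bufounsutonimfae.
Rule 2 (pre-rhotic lowering): no segment meets the environment; /bufounsutonimfae/ is unchanged.
Rule 3 (intervocalic voicing): /f/ is a voiceless obstruent between vowels /u/ and /o/, so it voices to [v]. /t/ is a voiceless obstruent between vowels /u/ and /o/, so it voices to [d]. /bufounsutonimfae/ → buvounsudonimfae.
Rule 4 (final vowel raising): /e/ is a mid vowel in word-final position, so it raises to [i]. /buvounsudonimfae/ → buvounsudonimfai.

buvounsudonimfai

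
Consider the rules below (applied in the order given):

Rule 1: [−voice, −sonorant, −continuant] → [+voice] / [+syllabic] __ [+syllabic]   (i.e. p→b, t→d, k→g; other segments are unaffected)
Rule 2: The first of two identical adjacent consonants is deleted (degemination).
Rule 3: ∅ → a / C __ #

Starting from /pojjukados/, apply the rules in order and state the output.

Rule 1 (intervocalic voicing): /k/ is a voiceless stop between vowels /u/ and /a/, so it voices to [g]. /pojjukados/ → pojjugados.
Rule 2 (degemination): /jj/ is a geminate; the first /j/ deletes. /pojjugados/ → pojugados.
Rule 3 (final a-epenthesis): the form ends in the consonant /s/, so [a] is inserted word-finally. /pojugados/ → pojugadosa.

pojugadosa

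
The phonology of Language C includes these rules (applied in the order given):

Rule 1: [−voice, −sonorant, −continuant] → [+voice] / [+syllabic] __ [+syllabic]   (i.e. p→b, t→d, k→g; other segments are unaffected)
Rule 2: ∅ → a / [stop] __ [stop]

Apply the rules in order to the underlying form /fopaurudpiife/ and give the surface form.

Rule 1 (intervocalic voicing): /p/ is a voiceless stop between vowels /o/ and /a/, so it voices to [b]. /fopaurudpiife/ → fobaurudpiife.
Rule 2 (stop-cluster a-epenthesis): /d/ and /p/ form a stop–stop cluster, so [a] is inserted between them. /fobaurudpiife/ → fobaurudapiife.

fobaurudapiife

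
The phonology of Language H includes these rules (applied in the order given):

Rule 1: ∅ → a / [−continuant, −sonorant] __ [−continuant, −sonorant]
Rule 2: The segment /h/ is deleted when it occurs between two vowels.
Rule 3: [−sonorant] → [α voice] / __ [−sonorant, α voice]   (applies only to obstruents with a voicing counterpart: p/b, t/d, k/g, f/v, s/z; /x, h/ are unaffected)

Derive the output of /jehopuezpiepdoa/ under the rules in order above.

Rule 1 (stop-cluster a-epenthesis): /p/ and /d/ form a stop–stop cluster, so [a] is inserted between them. /jehopuezpiepdoa/ → jehopuezpiepadoa.
Rule 2 (intervocalic h-deletion): /h/ occurs between vowels /e/ and /o/, so it deletes. /jehopuezpiepadoa/ → jeopuezpiepadoa.
Rule 3 (regressive voicing assimilation): /z/ precedes the voiceless obstruent /p/, so it devoices to [s] by assimilation. /jeopuezpiepadoa/ → jeopuespiepadoa.

jeopuespiepadoa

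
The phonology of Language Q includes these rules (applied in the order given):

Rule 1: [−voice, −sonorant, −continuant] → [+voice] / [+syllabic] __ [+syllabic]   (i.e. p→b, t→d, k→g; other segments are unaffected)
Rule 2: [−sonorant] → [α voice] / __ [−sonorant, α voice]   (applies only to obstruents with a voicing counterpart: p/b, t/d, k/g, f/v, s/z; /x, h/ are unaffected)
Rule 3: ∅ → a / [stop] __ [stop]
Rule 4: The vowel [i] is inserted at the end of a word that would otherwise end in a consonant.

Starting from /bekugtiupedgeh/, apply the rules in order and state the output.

begukatiubedagehi

Rule 1 (intervocalic voicing): /k/ is a voiceless stop between vowels /e/ and /u/, so it voices to [g]. /p/ is a voiceless stop between vowels /u/ and /e/, so it voices to [b]. /bekugtiupedgeh/ → begugtiubedgeh.
Rule 2 (regressive voicing assimilation): /g/ precedes the voiceless obstruent /t/, so it devoices to [k] by assimilation. /begugtiubedgeh/ → beguktiubedgeh.
Rule 3 (stop-cluster a-epenthesis): /k/ and /t/ form a stop–stop cluster, so [a] is inserted between them. /d/ and /g/ form a stop–stop cluster, so [a] is inserted between them. /beguktiubedgeh/ → begukatiubedageh.
Rule 4 (final i-epenthesis): the form ends in the consonant /h/, so [i] is inserted word-finally. /begukatiubedageh/ → begukatiubedagehi.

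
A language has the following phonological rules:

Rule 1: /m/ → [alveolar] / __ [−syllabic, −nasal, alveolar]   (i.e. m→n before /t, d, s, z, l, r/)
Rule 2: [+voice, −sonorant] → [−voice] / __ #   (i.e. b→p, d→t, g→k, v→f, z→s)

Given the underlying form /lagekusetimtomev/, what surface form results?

Rule 1 (nasal place assimilation): /m/ precedes the alveolar consonant /t/, so it assimilates in place to [n]. /lagekusetimtomev/ → lagekusetintomev.
Rule 2 (final devoicing): /v/ is a voiced obstruent in word-final position, so it devoices to [f]. /lagekusetintomev/ → lagekusetintomef.

lagekusetintomef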